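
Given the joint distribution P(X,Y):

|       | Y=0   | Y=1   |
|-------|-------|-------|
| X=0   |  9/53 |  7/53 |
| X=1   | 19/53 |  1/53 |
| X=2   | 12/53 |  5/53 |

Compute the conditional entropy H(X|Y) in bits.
1.4616 bits

H(X|Y) = H(X,Y) - H(Y)

H(X,Y) = -Σ_{x,y} P(x,y) log₂ P(x,y). Per-cell terms -P(x,y)·log₂P(x,y):
  X=0: 0.4344, 0.3857
  X=1: 0.5306, 0.1081
  X=2: 0.4852, 0.3213
Sum of the 6 terms: H(X,Y) = 2.2653 bits

Marginal of Y (column sums):
  P(Y=0) = 9/53 + 19/53 + 12/53 = 40/53
  P(Y=1) = 7/53 + 1/53 + 5/53 = 13/53
H(Y) = -[(40/53)·log₂(40/53) + (13/53)·log₂(13/53)]
  = 0.3064 + 0.4973 = 0.8037 bits

H(X|Y) = H(X,Y) - H(Y) = 2.2653 - 0.8037 = 1.4616 bits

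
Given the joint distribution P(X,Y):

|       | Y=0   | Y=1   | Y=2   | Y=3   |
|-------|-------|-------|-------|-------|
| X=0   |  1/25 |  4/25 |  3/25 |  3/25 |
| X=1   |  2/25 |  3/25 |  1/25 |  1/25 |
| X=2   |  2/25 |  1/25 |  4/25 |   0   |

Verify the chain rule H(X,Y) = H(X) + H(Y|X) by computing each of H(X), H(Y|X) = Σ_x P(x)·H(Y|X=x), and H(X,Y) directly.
H(X) = 1.5496 bits, H(Y|X) = 1.7237 bits, H(X,Y) = 3.2733 bits

Marginal of X (row sums):
  P(X=0) = 1/25 + 4/25 + 3/25 + 3/25 = 11/25
  P(X=1) = 2/25 + 3/25 + 1/25 + 1/25 = 7/25
  P(X=2) = 2/25 + 1/25 + 4/25 + 0 = 7/25
H(X) = -[(11/25)·log₂(11/25) + (7/25)·log₂(7/25) + (7/25)·log₂(7/25)]
  = 0.52115 + 0.51422 + 0.51422 = 1.5496 bits

H(Y|X) = Σ_x P(x)·H(Y|X=x):
  X=0: P(X=0) = 11/25, P(Y|X=0) = (1/11, 4/11, 3/11, 3/11) → H(Y|X=0) = 1.86763
  X=1: P(X=1) = 7/25, P(Y|X=1) = (2/7, 3/7, 1/7, 1/7) → H(Y|X=1) = 1.84237
  X=2: P(X=2) = 7/25, P(Y|X=2) = (2/7, 1/7, 4/7, 0) → H(Y|X=2) = 1.37878
H(Y|X) = (11/25)·1.86763 + (7/25)·1.84237 + (7/25)·1.37878 = 1.7237 bits

H(X,Y) = -Σ_{x,y} P(x,y) log₂ P(x,y). Per-cell terms -P(x,y)·log₂P(x,y):
  X=0: 0.18575, 0.42302, 0.36707, 0.36707
  X=1: 0.29151, 0.36707, 0.18575, 0.18575
  X=2: 0.29151, 0.18575, 0.42302, 0.00000
  (cells with P = 0 contribute 0)
Sum of the 12 terms: H(X,Y) = 3.2733 bits

Chain rule check:
  H(X) + H(Y|X) = 1.5496 + 1.7237 = 3.2733 bits
  H(X,Y) = 3.2733 bits
✓ Chain rule verified.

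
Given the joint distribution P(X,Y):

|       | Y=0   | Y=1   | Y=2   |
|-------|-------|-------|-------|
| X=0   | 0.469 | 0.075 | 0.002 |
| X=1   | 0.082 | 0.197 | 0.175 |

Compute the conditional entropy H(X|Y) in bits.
0.5813 bits

H(X|Y) = H(X,Y) - H(Y)

H(X,Y) = -Σ_{x,y} P(x,y) log₂ P(x,y). Per-cell terms -P(x,y)·log₂P(x,y):
  X=0: 0.5123, 0.2803, 0.0179
  X=1: 0.2959, 0.4617, 0.4401
Sum of the 6 terms: H(X,Y) = 2.0082 bits

Marginal of Y (column sums):
  P(Y=0) = 0.469 + 0.082 = 0.551
  P(Y=1) = 0.075 + 0.197 = 0.272
  P(Y=2) = 0.002 + 0.175 = 0.177
H(Y) = -[0.551·log₂(0.551) + 0.272·log₂(0.272) + 0.177·log₂(0.177)]
  = 0.4738 + 0.5109 + 0.4422 = 1.4269 bits

H(X|Y) = H(X,Y) - H(Y) = 2.0082 - 1.4269 = 0.5813 bits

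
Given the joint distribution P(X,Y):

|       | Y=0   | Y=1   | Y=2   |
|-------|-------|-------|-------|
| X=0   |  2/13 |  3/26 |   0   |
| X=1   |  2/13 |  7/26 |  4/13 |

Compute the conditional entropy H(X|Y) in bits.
0.6467 bits

H(X|Y) = H(X,Y) - H(Y)

H(X,Y) = -Σ_{x,y} P(x,y) log₂ P(x,y). Per-cell terms -P(x,y)·log₂P(x,y):
  X=0: 0.41545, 0.35948, 0.00000
  X=1: 0.41545, 0.50968, 0.52321
  (cells with P = 0 contribute 0)
Sum of the 6 terms: H(X,Y) = 2.2233 bits

Marginal of Y (column sums):
  P(Y=0) = 2/13 + 2/13 = 4/13
  P(Y=1) = 3/26 + 7/26 = 5/13
  P(Y=2) = 0 + 4/13 = 4/13
H(Y) = -[(4/13)·log₂(4/13) + (5/13)·log₂(5/13) + (4/13)·log₂(4/13)]
  = 0.52321 + 0.53020 + 0.52321 = 1.5766 bits

H(X|Y) = H(X,Y) - H(Y) = 2.2233 - 1.5766 = 0.6467 bits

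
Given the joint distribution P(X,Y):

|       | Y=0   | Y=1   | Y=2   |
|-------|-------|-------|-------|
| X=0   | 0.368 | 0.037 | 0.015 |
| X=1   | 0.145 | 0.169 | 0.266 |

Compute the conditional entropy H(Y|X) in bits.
1.1618 bits

H(Y|X) = H(X,Y) - H(X)

H(X,Y) = -Σ_{x,y} P(x,y) log₂ P(x,y). Per-cell terms -P(x,y)·log₂P(x,y):
  X=0: 0.530738, 0.175984, 0.090883
  X=1: 0.403952, 0.433469, 0.508193
Sum of the 6 terms: H(X,Y) = 2.14322 bits

Marginal of X (row sums):
  P(X=0) = 0.368 + 0.037 + 0.015 = 0.420
  P(X=1) = 0.145 + 0.169 + 0.266 = 0.580
H(X) = -[0.420·log₂(0.420) + 0.580·log₂(0.580)]
  = 0.525646 + 0.455808 = 0.98145 bits

H(Y|X) = H(X,Y) - H(X) = 2.14322 - 0.98145 = 1.1618 bits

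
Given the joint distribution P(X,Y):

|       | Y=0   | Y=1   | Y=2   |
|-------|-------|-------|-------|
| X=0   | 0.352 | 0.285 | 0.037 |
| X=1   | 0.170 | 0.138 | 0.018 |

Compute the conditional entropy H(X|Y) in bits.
0.9108 bits

H(X|Y) = H(X,Y) - H(Y)

H(X,Y) = -Σ_{x,y} P(x,y) log₂ P(x,y). Per-cell terms -P(x,y)·log₂P(x,y):
  X=0: 0.53024, 0.51613, 0.17598
  X=1: 0.43459, 0.39430, 0.10433
Sum of the 6 terms: H(X,Y) = 2.1556 bits

Marginal of Y (column sums):
  P(Y=0) = 0.352 + 0.170 = 0.522
  P(Y=1) = 0.285 + 0.138 = 0.423
  P(Y=2) = 0.037 + 0.018 = 0.055
H(Y) = -[0.522·log₂(0.522) + 0.423·log₂(0.423) + 0.055·log₂(0.055)]
  = 0.48957 + 0.52506 + 0.23014 = 1.2448 bits

H(X|Y) = H(X,Y) - H(Y) = 2.1556 - 1.2448 = 0.9108 bits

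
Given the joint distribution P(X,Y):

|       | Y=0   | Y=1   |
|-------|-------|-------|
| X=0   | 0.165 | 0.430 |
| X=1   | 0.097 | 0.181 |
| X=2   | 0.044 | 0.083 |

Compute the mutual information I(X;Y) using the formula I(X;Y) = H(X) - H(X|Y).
0.0041 bits

I(X;Y) = H(X) - H(X|Y)

Marginal of X (row sums):
  P(X=0) = 0.165 + 0.430 = 0.595
  P(X=1) = 0.097 + 0.181 = 0.278
  P(X=2) = 0.044 + 0.083 = 0.127
H(X) = -[0.595·log₂(0.595) + 0.278·log₂(0.278) + 0.127·log₂(0.127)]
  = 0.4457 + 0.5134 + 0.3781 = 1.3372 bits

Marginal of Y (column sums):
  P(Y=0) = 0.165 + 0.097 + 0.044 = 0.306
  P(Y=1) = 0.430 + 0.181 + 0.083 = 0.694
H(X|Y) = Σ_y P(y)·H(X|Y=y):
  Y=0: P(Y=0) = 0.306, P(X|Y=0) = (55/102, 97/306, 22/153) → H(X|Y=0) = 1.4082
  Y=1: P(Y=1) = 0.694, P(X|Y=1) = (215/347, 181/694, 83/694) → H(X|Y=1) = 1.3000
H(X|Y) = 0.306·1.4082 + 0.694·1.3000 = 1.3331 bits

I(X;Y) = H(X) - H(X|Y) = 1.3372 - 1.3331 = 0.0041 bits

Cross-check via I(X;Y) = H(X) + H(Y) - H(X,Y): computing H(Y) from the column sums and H(X,Y) from the 6 cells in the same way gives H(Y) = 0.8885 bits and H(X,Y) = 2.2216 bits, so
I(X;Y) = 1.3372 + 0.8885 - 2.2216 = 0.0041 bits ✓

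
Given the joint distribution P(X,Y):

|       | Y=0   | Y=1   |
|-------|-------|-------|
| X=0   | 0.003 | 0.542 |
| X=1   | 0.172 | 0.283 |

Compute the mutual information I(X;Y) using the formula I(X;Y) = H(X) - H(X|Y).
0.2069 bits

I(X;Y) = H(X) - H(X|Y)

Marginal of X (row sums):
  P(X=0) = 0.003 + 0.542 = 0.545
  P(X=1) = 0.172 + 0.283 = 0.455
H(X) = -[0.545·log₂(0.545) + 0.455·log₂(0.455)]
  = 0.4772 + 0.5169 = 0.9941 bits

Marginal of Y (column sums):
  P(Y=0) = 0.003 + 0.172 = 0.175
  P(Y=1) = 0.542 + 0.283 = 0.825
H(X|Y) = Σ_y P(y)·H(X|Y=y):
  Y=0: P(Y=0) = 0.175, P(X|Y=0) = (3/175, 172/175) → H(X|Y=0) = 0.1251
  Y=1: P(Y=1) = 0.825, P(X|Y=1) = (542/825, 283/825) → H(X|Y=1) = 0.9277
H(X|Y) = 0.175·0.1251 + 0.825·0.9277 = 0.7872 bits

I(X;Y) = H(X) - H(X|Y) = 0.9941 - 0.7872 = 0.2069 bits

Cross-check via I(X;Y) = H(X) + H(Y) - H(X,Y): computing H(Y) from the column sums and H(X,Y) from the 4 cells in the same way gives H(Y) = 0.6690 bits and H(X,Y) = 1.4562 bits, so
I(X;Y) = 0.9941 + 0.6690 - 1.4562 = 0.2069 bits ✓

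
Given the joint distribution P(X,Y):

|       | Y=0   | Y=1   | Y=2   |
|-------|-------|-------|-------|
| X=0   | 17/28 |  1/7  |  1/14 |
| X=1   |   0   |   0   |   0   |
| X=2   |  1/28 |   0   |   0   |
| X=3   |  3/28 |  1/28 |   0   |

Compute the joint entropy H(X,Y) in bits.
1.7987 bits

H(X,Y) = -Σ_{x,y} P(x,y) log₂ P(x,y). Per-cell terms -P(x,y)·log₂P(x,y):
  X=0: 0.43708, 0.40105, 0.27195
  X=1: 0.00000, 0.00000, 0.00000
  X=2: 0.17169, 0.00000, 0.00000
  X=3: 0.34526, 0.17169, 0.00000
  (cells with P = 0 contribute 0)
Sum of the 12 terms: H(X,Y) = 1.7987 bits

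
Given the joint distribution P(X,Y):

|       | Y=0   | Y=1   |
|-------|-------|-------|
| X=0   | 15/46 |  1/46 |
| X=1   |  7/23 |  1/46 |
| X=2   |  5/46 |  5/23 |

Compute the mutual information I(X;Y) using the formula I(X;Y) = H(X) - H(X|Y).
0.2961 bits

I(X;Y) = H(X) - H(X|Y)

Marginal of X (row sums):
  P(X=0) = 15/46 + 1/46 = 8/23
  P(X=1) = 7/23 + 1/46 = 15/46
  P(X=2) = 5/46 + 5/23 = 15/46
H(X) = -[(8/23)·log₂(8/23) + (15/46)·log₂(15/46) + (15/46)·log₂(15/46)]
  = 0.5299 + 0.5272 + 0.5272 = 1.5843 bits

Marginal of Y (column sums):
  P(Y=0) = 15/46 + 7/23 + 5/46 = 17/23
  P(Y=1) = 1/46 + 1/46 + 5/23 = 6/23
H(X|Y) = Σ_y P(y)·H(X|Y=y):
  Y=0: P(Y=0) = 17/23, P(X|Y=0) = (15/34, 7/17, 5/34) → H(X|Y=0) = 1.4546
  Y=1: P(Y=1) = 6/23, P(X|Y=1) = (1/12, 1/12, 5/6) → H(X|Y=1) = 0.8167
H(X|Y) = (17/23)·1.4546 + (6/23)·0.8167 = 1.2882 bits

I(X;Y) = H(X) - H(X|Y) = 1.5843 - 1.2882 = 0.2961 bits

Cross-check via I(X;Y) = H(X) + H(Y) - H(X,Y): computing H(Y) from the column sums and H(X,Y) from the 6 cells in the same way gives H(Y) = 0.8281 bits and H(X,Y) = 2.1163 bits, so
I(X;Y) = 1.5843 + 0.8281 - 2.1163 = 0.2961 bits ✓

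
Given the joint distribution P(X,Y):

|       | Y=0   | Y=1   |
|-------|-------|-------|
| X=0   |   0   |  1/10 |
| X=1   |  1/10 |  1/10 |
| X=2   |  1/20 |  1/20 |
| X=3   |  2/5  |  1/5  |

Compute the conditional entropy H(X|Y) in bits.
1.4292 bits

H(X|Y) = H(X,Y) - H(Y)

H(X,Y) = -Σ_{x,y} P(x,y) log₂ P(x,y). Per-cell terms -P(x,y)·log₂P(x,y):
  X=0: 0.00000, 0.33219
  X=1: 0.33219, 0.33219
  X=2: 0.21610, 0.21610
  X=3: 0.52877, 0.46439
  (cells with P = 0 contribute 0)
Sum of the 8 terms: H(X,Y) = 2.42193 bits

Marginal of Y (column sums):
  P(Y=0) = 0 + 1/10 + 1/20 + 2/5 = 11/20
  P(Y=1) = 1/10 + 1/10 + 1/20 + 1/5 = 9/20
H(Y) = -[(11/20)·log₂(11/20) + (9/20)·log₂(9/20)]
  = 0.47437 + 0.51840 = 0.99277 bits

H(X|Y) = H(X,Y) - H(Y) = 2.42193 - 0.99277 = 1.4292 bits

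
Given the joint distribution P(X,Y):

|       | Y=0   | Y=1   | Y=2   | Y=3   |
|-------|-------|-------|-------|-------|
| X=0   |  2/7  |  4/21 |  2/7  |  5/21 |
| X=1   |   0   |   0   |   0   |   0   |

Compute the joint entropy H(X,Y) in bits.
1.9814 bits

H(X,Y) = -Σ_{x,y} P(x,y) log₂ P(x,y). Per-cell terms -P(x,y)·log₂P(x,y):
  X=0: 0.5164, 0.4557, 0.5164, 0.4929
  X=1: 0.0000, 0.0000, 0.0000, 0.0000
  (cells with P = 0 contribute 0)
Sum of the 8 terms: H(X,Y) = 1.9814 bits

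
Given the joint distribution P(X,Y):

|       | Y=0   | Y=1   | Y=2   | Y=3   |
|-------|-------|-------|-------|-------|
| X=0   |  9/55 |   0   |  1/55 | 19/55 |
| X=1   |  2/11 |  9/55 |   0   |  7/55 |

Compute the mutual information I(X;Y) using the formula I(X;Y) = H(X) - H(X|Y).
0.2558 bits

I(X;Y) = H(X) - H(X|Y)

Marginal of X (row sums):
  P(X=0) = 9/55 + 0 + 1/55 + 19/55 = 29/55
  P(X=1) = 2/11 + 9/55 + 0 + 7/55 = 26/55
H(X) = -[(29/55)·log₂(29/55) + (26/55)·log₂(26/55)]
  = 0.48687 + 0.51098 = 0.99785 bits

Marginal of Y (column sums):
  P(Y=0) = 9/55 + 2/11 = 19/55
  P(Y=1) = 0 + 9/55 = 9/55
  P(Y=2) = 1/55 + 0 = 1/55
  P(Y=3) = 19/55 + 7/55 = 26/55
H(X|Y) = Σ_y P(y)·H(X|Y=y):
  Y=0: P(Y=0) = 19/55, P(X|Y=0) = (9/19, 10/19) → H(X|Y=0) = 0.99800
  Y=1: P(Y=1) = 9/55, P(X|Y=1) = (0, 1) → H(X|Y=1) = 0.00000
  Y=2: P(Y=2) = 1/55, P(X|Y=2) = (1, 0) → H(X|Y=2) = 0.00000
  Y=3: P(Y=3) = 26/55, P(X|Y=3) = (19/26, 7/26) → H(X|Y=3) = 0.84036
H(X|Y) = (19/55)·0.99800 + (9/55)·0.00000 + (1/55)·0.00000 + (26/55)·0.84036 = 0.74202 bits

I(X;Y) = H(X) - H(X|Y) = 0.99785 - 0.74202 = 0.2558 bits

Cross-check via I(X;Y) = H(X) + H(Y) - H(X,Y): computing H(Y) from the column sums and H(X,Y) from the 8 cells in the same way gives H(Y) = 1.57315 bits and H(X,Y) = 2.31518 bits, so
I(X;Y) = 0.99785 + 1.57315 - 2.31518 = 0.2558 bits ✓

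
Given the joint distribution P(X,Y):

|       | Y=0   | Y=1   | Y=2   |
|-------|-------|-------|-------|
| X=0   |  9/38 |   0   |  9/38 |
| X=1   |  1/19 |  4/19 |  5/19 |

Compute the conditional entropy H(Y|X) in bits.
1.1900 bits

H(Y|X) = H(X,Y) - H(X)

H(X,Y) = -Σ_{x,y} P(x,y) log₂ P(x,y). Per-cell terms -P(x,y)·log₂P(x,y):
  X=0: 0.4922, 0.0000, 0.4922
  X=1: 0.2236, 0.4732, 0.5068
  (cells with P = 0 contribute 0)
Sum of the 6 terms: H(X,Y) = 2.1880 bits

Marginal of X (row sums):
  P(X=0) = 9/38 + 0 + 9/38 = 9/19
  P(X=1) = 1/19 + 4/19 + 5/19 = 10/19
H(X) = -[(9/19)·log₂(9/19) + (10/19)·log₂(10/19)]
  = 0.5106 + 0.4874 = 0.9980 bits

H(Y|X) = H(X,Y) - H(X) = 2.1880 - 0.9980 = 1.1900 bits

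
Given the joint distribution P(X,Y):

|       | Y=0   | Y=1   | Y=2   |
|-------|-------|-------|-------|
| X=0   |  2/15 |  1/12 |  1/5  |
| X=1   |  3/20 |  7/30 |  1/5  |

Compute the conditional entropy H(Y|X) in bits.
1.5357 bits

H(Y|X) = H(X,Y) - H(X)

H(X,Y) = -Σ_{x,y} P(x,y) log₂ P(x,y). Per-cell terms -P(x,y)·log₂P(x,y):
  X=0: 0.387585, 0.298747, 0.464386
  X=1: 0.410545, 0.489892, 0.464386
Sum of the 6 terms: H(X,Y) = 2.51554 bits

Marginal of X (row sums):
  P(X=0) = 2/15 + 1/12 + 1/5 = 5/12
  P(X=1) = 3/20 + 7/30 + 1/5 = 7/12
H(X) = -[(5/12)·log₂(5/12) + (7/12)·log₂(7/12)]
  = 0.526264 + 0.453604 = 0.97987 bits

H(Y|X) = H(X,Y) - H(X) = 2.51554 - 0.97987 = 1.5357 bits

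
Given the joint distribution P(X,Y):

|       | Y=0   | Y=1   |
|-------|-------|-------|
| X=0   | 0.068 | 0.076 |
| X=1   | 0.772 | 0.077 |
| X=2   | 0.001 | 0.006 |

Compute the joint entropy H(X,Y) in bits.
1.1736 bits

H(X,Y) = -Σ_{x,y} P(x,y) log₂ P(x,y). Per-cell terms -P(x,y)·log₂P(x,y):
  X=0: 0.2637, 0.2826
  X=1: 0.2882, 0.2848
  X=2: 0.0100, 0.0443
Sum of the 6 terms: H(X,Y) = 1.1736 bits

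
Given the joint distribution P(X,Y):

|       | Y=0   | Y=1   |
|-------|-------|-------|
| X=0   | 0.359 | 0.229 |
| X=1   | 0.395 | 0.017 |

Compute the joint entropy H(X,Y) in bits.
1.6468 bits

H(X,Y) = -Σ_{x,y} P(x,y) log₂ P(x,y). Per-cell terms -P(x,y)·log₂P(x,y):
  X=0: 0.5306, 0.4870
  X=1: 0.5293, 0.0999
Sum of the 4 terms: H(X,Y) = 1.6468 bits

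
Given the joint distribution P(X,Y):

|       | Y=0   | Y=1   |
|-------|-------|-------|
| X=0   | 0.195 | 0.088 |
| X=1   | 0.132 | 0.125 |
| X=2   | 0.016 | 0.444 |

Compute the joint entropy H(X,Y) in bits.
2.1446 bits

H(X,Y) = -Σ_{x,y} P(x,y) log₂ P(x,y). Per-cell terms -P(x,y)·log₂P(x,y):
  X=0: 0.45990, 0.30856
  X=1: 0.38562, 0.37500
  X=2: 0.09545, 0.52009
Sum of the 6 terms: H(X,Y) = 2.1446 bits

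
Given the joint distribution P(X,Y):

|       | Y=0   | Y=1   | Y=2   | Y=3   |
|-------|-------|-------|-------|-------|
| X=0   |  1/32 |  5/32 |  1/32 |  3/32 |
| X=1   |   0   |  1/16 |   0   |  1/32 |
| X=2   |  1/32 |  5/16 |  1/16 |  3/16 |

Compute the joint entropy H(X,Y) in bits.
2.8408 bits

H(X,Y) = -Σ_{x,y} P(x,y) log₂ P(x,y). Per-cell terms -P(x,y)·log₂P(x,y):
  X=0: 0.15625, 0.41845, 0.15625, 0.32016
  X=1: 0.00000, 0.25000, 0.00000, 0.15625
  X=2: 0.15625, 0.52440, 0.25000, 0.45282
  (cells with P = 0 contribute 0)
Sum of the 12 terms: H(X,Y) = 2.8408 bits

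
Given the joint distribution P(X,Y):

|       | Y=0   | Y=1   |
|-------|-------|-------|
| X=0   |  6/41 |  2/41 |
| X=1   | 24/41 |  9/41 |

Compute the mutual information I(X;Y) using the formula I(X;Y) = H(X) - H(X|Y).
0.0003 bits

I(X;Y) = H(X) - H(X|Y)

Marginal of X (row sums):
  P(X=0) = 6/41 + 2/41 = 8/41
  P(X=1) = 24/41 + 9/41 = 33/41
H(X) = -[(8/41)·log₂(8/41) + (33/41)·log₂(33/41)]
  = 0.46001 + 0.25205 = 0.7121 bits

Marginal of Y (column sums):
  P(Y=0) = 6/41 + 24/41 = 30/41
  P(Y=1) = 2/41 + 9/41 = 11/41
H(X|Y) = Σ_y P(y)·H(X|Y=y):
  Y=0: P(Y=0) = 30/41, P(X|Y=0) = (1/5, 4/5) → H(X|Y=0) = 0.72193
  Y=1: P(Y=1) = 11/41, P(X|Y=1) = (2/11, 9/11) → H(X|Y=1) = 0.68404
H(X|Y) = (30/41)·0.72193 + (11/41)·0.68404 = 0.7118 bits

I(X;Y) = H(X) - H(X|Y) = 0.7121 - 0.7118 = 0.0003 bits

Cross-check via I(X;Y) = H(X) + H(Y) - H(X,Y): computing H(Y) from the column sums and H(X,Y) from the 4 cells in the same way gives H(Y) = 0.8390 bits and H(X,Y) = 1.5508 bits, so
I(X;Y) = 0.7121 + 0.8390 - 1.5508 = 0.0003 bits ✓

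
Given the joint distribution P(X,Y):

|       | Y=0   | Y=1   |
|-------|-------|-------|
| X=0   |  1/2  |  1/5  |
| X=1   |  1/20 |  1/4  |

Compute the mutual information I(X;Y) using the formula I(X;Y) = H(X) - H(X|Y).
0.1936 bits

I(X;Y) = H(X) - H(X|Y)

Marginal of X (row sums):
  P(X=0) = 1/2 + 1/5 = 7/10
  P(X=1) = 1/20 + 1/4 = 3/10
H(X) = -[(7/10)·log₂(7/10) + (3/10)·log₂(3/10)]
  = 0.3602 + 0.5211 = 0.8813 bits

Marginal of Y (column sums):
  P(Y=0) = 1/2 + 1/20 = 11/20
  P(Y=1) = 1/5 + 1/4 = 9/20
H(X|Y) = Σ_y P(y)·H(X|Y=y):
  Y=0: P(Y=0) = 11/20, P(X|Y=0) = (10/11, 1/11) → H(X|Y=0) = 0.4395
  Y=1: P(Y=1) = 9/20, P(X|Y=1) = (4/9, 5/9) → H(X|Y=1) = 0.9911
H(X|Y) = (11/20)·0.4395 + (9/20)·0.9911 = 0.6877 bits

I(X;Y) = H(X) - H(X|Y) = 0.8813 - 0.6877 = 0.1936 bits

Cross-check via I(X;Y) = H(X) + H(Y) - H(X,Y): computing H(Y) from the column sums and H(X,Y) from the 4 cells in the same way gives H(Y) = 0.9928 bits and H(X,Y) = 1.6805 bits, so
I(X;Y) = 0.8813 + 0.9928 - 1.6805 = 0.1936 bits ✓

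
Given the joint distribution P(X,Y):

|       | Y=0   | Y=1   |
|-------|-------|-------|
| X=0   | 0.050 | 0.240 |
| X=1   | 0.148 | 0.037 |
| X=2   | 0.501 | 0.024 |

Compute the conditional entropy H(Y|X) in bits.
0.4665 bits

H(Y|X) = H(X,Y) - H(X)

H(X,Y) = -Σ_{x,y} P(x,y) log₂ P(x,y). Per-cell terms -P(x,y)·log₂P(x,y):
  X=0: 0.2161, 0.4941
  X=1: 0.4079, 0.1760
  X=2: 0.4996, 0.1291
Sum of the 6 terms: H(X,Y) = 1.9228 bits

Marginal of X (row sums):
  P(X=0) = 0.050 + 0.240 = 0.290
  P(X=1) = 0.148 + 0.037 = 0.185
  P(X=2) = 0.501 + 0.024 = 0.525
H(X) = -[0.290·log₂(0.290) + 0.185·log₂(0.185) + 0.525·log₂(0.525)]
  = 0.5179 + 0.4504 + 0.4880 = 1.4563 bits

H(Y|X) = H(X,Y) - H(X) = 1.9228 - 1.4563 = 0.4665 bits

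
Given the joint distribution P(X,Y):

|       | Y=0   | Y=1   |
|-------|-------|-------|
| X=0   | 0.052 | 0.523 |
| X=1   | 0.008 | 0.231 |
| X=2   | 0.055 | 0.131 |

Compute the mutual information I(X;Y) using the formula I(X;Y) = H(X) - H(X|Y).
0.0495 bits

I(X;Y) = H(X) - H(X|Y)

Marginal of X (row sums):
  P(X=0) = 0.052 + 0.523 = 0.575
  P(X=1) = 0.008 + 0.231 = 0.239
  P(X=2) = 0.055 + 0.131 = 0.186
H(X) = -[0.575·log₂(0.575) + 0.239·log₂(0.239) + 0.186·log₂(0.186)]
  = 0.45906 + 0.49352 + 0.45135 = 1.4039 bits

Marginal of Y (column sums):
  P(Y=0) = 0.052 + 0.008 + 0.055 = 0.115
  P(Y=1) = 0.523 + 0.231 + 0.131 = 0.885
H(X|Y) = Σ_y P(y)·H(X|Y=y):
  Y=0: P(Y=0) = 0.115, P(X|Y=0) = (52/115, 8/115, 11/23) → H(X|Y=0) = 1.29421
  Y=1: P(Y=1) = 0.885, P(X|Y=1) = (523/885, 77/295, 131/885) → H(X|Y=1) = 1.36222
H(X|Y) = 0.115·1.29421 + 0.885·1.36222 = 1.3544 bits

I(X;Y) = H(X) - H(X|Y) = 1.4039 - 1.3544 = 0.0495 bits

Cross-check via I(X;Y) = H(X) + H(Y) - H(X,Y): computing H(Y) from the column sums and H(X,Y) from the 6 cells in the same way gives H(Y) = 0.5148 bits and H(X,Y) = 1.8692 bits, so
I(X;Y) = 1.4039 + 0.5148 - 1.8692 = 0.0495 bits ✓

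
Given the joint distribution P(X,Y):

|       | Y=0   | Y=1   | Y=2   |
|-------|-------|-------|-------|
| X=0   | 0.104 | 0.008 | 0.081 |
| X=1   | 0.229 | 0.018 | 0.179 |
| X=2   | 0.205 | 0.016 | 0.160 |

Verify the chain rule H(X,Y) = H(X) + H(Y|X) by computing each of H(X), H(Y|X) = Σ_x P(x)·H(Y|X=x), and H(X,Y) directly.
H(X) = 1.5129 bits, H(Y|X) = 1.1989 bits, H(X,Y) = 2.7118 bits

Marginal of X (row sums):
  P(X=0) = 0.104 + 0.008 + 0.081 = 0.193
  P(X=1) = 0.229 + 0.018 + 0.179 = 0.426
  P(X=2) = 0.205 + 0.016 + 0.160 = 0.381
H(X) = -[0.193·log₂(0.193) + 0.426·log₂(0.426) + 0.381·log₂(0.381)]
  = 0.4581 + 0.5244 + 0.5304 = 1.5129 bits

H(Y|X) = Σ_x P(x)·H(Y|X=x):
  X=0: P(X=0) = 0.193, P(Y|X=0) = (104/193, 8/193, 81/193) → H(Y|X=0) = 1.1967
  X=1: P(X=1) = 0.426, P(Y|X=1) = (229/426, 3/71, 179/426) → H(Y|X=1) = 1.1999
  X=2: P(X=2) = 0.381, P(Y|X=2) = (205/381, 16/381, 160/381) → H(Y|X=2) = 1.1988
H(Y|X) = 0.193·1.1967 + 0.426·1.1999 + 0.381·1.1988 = 1.1989 bits

H(X,Y) = -Σ_{x,y} P(x,y) log₂ P(x,y). Per-cell terms -P(x,y)·log₂P(x,y):
  X=0: 0.3396, 0.0557, 0.2937
  X=1: 0.4870, 0.1043, 0.4443
  X=2: 0.4687, 0.0955, 0.4230
Sum of the 9 terms: H(X,Y) = 2.7118 bits

Chain rule check:
  H(X) + H(Y|X) = 1.5129 + 1.1989 = 2.7118 bits
  H(X,Y) = 2.7118 bits
✓ Chain rule verified.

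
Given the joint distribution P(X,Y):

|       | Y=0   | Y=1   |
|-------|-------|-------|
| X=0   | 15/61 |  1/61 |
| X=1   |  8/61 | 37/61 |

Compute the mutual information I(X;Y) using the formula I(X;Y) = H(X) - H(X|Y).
0.3694 bits

I(X;Y) = H(X) - H(X|Y)

Marginal of X (row sums):
  P(X=0) = 15/61 + 1/61 = 16/61
  P(X=1) = 8/61 + 37/61 = 45/61
H(X) = -[(16/61)·log₂(16/61) + (45/61)·log₂(45/61)]
  = 0.50642 + 0.32377 = 0.83019 bits

Marginal of Y (column sums):
  P(Y=0) = 15/61 + 8/61 = 23/61
  P(Y=1) = 1/61 + 37/61 = 38/61
H(X|Y) = Σ_y P(y)·H(X|Y=y):
  Y=0: P(Y=0) = 23/61, P(X|Y=0) = (15/23, 8/23) → H(X|Y=0) = 0.93211
  Y=1: P(Y=1) = 38/61, P(X|Y=1) = (1/38, 37/38) → H(X|Y=1) = 0.17557
H(X|Y) = (23/61)·0.93211 + (38/61)·0.17557 = 0.46082 bits

I(X;Y) = H(X) - H(X|Y) = 0.83019 - 0.46082 = 0.3694 bits

Cross-check via I(X;Y) = H(X) + H(Y) - H(X,Y): computing H(Y) from the column sums and H(X,Y) from the 4 cells in the same way gives H(Y) = 0.95593 bits and H(X,Y) = 1.41675 bits, so
I(X;Y) = 0.83019 + 0.95593 - 1.41675 = 0.3694 bits ✓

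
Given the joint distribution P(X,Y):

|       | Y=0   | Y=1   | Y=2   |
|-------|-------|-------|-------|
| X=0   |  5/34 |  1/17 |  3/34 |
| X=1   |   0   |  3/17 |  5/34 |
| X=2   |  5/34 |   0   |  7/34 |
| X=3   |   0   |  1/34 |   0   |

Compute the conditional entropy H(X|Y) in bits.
1.2826 bits

H(X|Y) = H(X,Y) - H(Y)

H(X,Y) = -Σ_{x,y} P(x,y) log₂ P(x,y). Per-cell terms -P(x,y)·log₂P(x,y):
  X=0: 0.40670, 0.24044, 0.30904
  X=1: 0.00000, 0.44162, 0.40670
  X=2: 0.40670, 0.00000, 0.46943
  X=3: 0.00000, 0.14963, 0.00000
  (cells with P = 0 contribute 0)
Sum of the 12 terms: H(X,Y) = 2.8303 bits

Marginal of Y (column sums):
  P(Y=0) = 5/34 + 0 + 5/34 + 0 = 5/17
  P(Y=1) = 1/17 + 3/17 + 0 + 1/34 = 9/34
  P(Y=2) = 3/34 + 5/34 + 7/34 + 0 = 15/34
H(Y) = -[(5/17)·log₂(5/17) + (9/34)·log₂(9/34) + (15/34)·log₂(15/34)]
  = 0.51927 + 0.50758 + 0.52084 = 1.5477 bits

H(X|Y) = H(X,Y) - H(Y) = 2.8303 - 1.5477 = 1.2826 bits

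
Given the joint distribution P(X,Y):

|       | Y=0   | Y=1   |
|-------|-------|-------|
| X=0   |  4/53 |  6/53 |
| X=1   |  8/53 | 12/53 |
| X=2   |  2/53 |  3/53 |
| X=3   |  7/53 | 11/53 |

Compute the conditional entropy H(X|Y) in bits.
1.8349 bits

H(X|Y) = H(X,Y) - H(Y)

H(X,Y) = -Σ_{x,y} P(x,y) log₂ P(x,y). Per-cell terms -P(x,y)·log₂P(x,y):
  X=0: 0.2814, 0.3558
  X=1: 0.4118, 0.4852
  X=2: 0.1784, 0.2345
  X=3: 0.3857, 0.4708
Sum of the 8 terms: H(X,Y) = 2.8036 bits

Marginal of Y (column sums):
  P(Y=0) = 4/53 + 8/53 + 2/53 + 7/53 = 21/53
  P(Y=1) = 6/53 + 12/53 + 3/53 + 11/53 = 32/53
H(Y) = -[(21/53)·log₂(21/53) + (32/53)·log₂(32/53)]
  = 0.5292 + 0.4395 = 0.9687 bits

H(X|Y) = H(X,Y) - H(Y) = 2.8036 - 0.9687 = 1.8349 bits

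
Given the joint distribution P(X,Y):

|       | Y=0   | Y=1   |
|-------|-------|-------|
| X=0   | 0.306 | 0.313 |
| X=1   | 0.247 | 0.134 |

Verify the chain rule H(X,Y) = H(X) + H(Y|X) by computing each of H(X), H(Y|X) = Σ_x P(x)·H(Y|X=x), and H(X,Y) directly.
H(X) = 0.9587 bits, H(Y|X) = 0.9754 bits, H(X,Y) = 1.9341 bits

Marginal of X (row sums):
  P(X=0) = 0.306 + 0.313 = 0.619
  P(X=1) = 0.247 + 0.134 = 0.381
H(X) = -[0.619·log₂(0.619) + 0.381·log₂(0.381)]
  = 0.42834 + 0.53040 = 0.9587 bits

H(Y|X) = Σ_x P(x)·H(Y|X=x):
  X=0: P(X=0) = 0.619, P(Y|X=0) = (306/619, 313/619) → H(Y|X=0) = 0.99991
  X=1: P(X=1) = 0.381, P(Y|X=1) = (247/381, 134/381) → H(Y|X=1) = 0.93558
H(Y|X) = 0.619·0.99991 + 0.381·0.93558 = 0.9754 bits

H(X,Y) = -Σ_{x,y} P(x,y) log₂ P(x,y). Per-cell terms -P(x,y)·log₂P(x,y):
  X=0: 0.52277, 0.52451
  X=1: 0.49830, 0.38856
Sum of the 4 terms: H(X,Y) = 1.9341 bits

Chain rule check:
  H(X) + H(Y|X) = 0.9587 + 0.9754 = 1.9341 bits
  H(X,Y) = 1.9341 bits
✓ Chain rule verified.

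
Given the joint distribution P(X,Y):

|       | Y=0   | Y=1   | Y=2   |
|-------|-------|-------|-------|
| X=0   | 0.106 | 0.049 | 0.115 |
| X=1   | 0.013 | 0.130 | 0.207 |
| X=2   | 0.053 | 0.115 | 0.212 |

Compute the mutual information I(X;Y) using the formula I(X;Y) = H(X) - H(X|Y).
0.1023 bits

I(X;Y) = H(X) - H(X|Y)

Marginal of X (row sums):
  P(X=0) = 0.106 + 0.049 + 0.115 = 0.270
  P(X=1) = 0.013 + 0.130 + 0.207 = 0.350
  P(X=2) = 0.053 + 0.115 + 0.212 = 0.380
H(X) = -[0.270·log₂(0.270) + 0.350·log₂(0.350) + 0.380·log₂(0.380)]
  = 0.5100215 + 0.5301006 + 0.5304529 = 1.570575 bits

Marginal of Y (column sums):
  P(Y=0) = 0.106 + 0.013 + 0.053 = 0.172
  P(Y=1) = 0.049 + 0.130 + 0.115 = 0.294
  P(Y=2) = 0.115 + 0.207 + 0.212 = 0.534
H(X|Y) = Σ_y P(y)·H(X|Y=y):
  Y=0: P(Y=0) = 0.172, P(X|Y=0) = (53/86, 13/172, 53/172) → H(X|Y=0) = 1.2353051
  Y=1: P(Y=1) = 0.294, P(X|Y=1) = (1/6, 65/147, 115/294) → H(X|Y=1) = 1.4811011
  Y=2: P(Y=2) = 0.534, P(X|Y=2) = (115/534, 69/178, 106/267) → H(X|Y=2) = 1.5361598
H(X|Y) = 0.172·1.2353051 + 0.294·1.4811011 + 0.534·1.5361598 = 1.468226 bits

I(X;Y) = H(X) - H(X|Y) = 1.570575 - 1.468226 = 0.1023 bits

Cross-check via I(X;Y) = H(X) + H(Y) - H(X,Y): computing H(Y) from the column sums and H(X,Y) from the 9 cells in the same way gives H(Y) = 1.439351 bits and H(X,Y) = 2.907577 bits, so
I(X;Y) = 1.570575 + 1.439351 - 2.907577 = 0.1023 bits ✓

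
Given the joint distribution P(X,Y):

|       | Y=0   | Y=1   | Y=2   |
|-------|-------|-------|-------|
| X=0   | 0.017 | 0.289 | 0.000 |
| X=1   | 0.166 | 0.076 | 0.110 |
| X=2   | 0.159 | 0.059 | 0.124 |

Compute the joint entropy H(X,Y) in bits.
2.7166 bits

H(X,Y) = -Σ_{x,y} P(x,y) log₂ P(x,y). Per-cell terms -P(x,y)·log₂P(x,y):
  X=0: 0.0999, 0.5176, 0.0000
  X=1: 0.4301, 0.2826, 0.3503
  X=2: 0.4218, 0.2409, 0.3734
  (cells with P = 0 contribute 0)
Sum of the 9 terms: H(X,Y) = 2.7166 bits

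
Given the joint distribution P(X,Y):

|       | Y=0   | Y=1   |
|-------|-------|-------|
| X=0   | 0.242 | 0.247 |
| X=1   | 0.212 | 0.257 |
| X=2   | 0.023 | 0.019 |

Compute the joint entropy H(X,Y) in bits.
2.2057 bits

H(X,Y) = -Σ_{x,y} P(x,y) log₂ P(x,y). Per-cell terms -P(x,y)·log₂P(x,y):
  X=0: 0.4954, 0.4983
  X=1: 0.4744, 0.5038
  X=2: 0.1252, 0.1086
Sum of the 6 terms: H(X,Y) = 2.2057 bits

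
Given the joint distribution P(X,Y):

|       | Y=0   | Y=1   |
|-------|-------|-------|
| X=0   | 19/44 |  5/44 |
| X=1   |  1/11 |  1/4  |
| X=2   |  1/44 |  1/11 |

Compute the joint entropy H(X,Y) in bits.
2.1327 bits

H(X,Y) = -Σ_{x,y} P(x,y) log₂ P(x,y). Per-cell terms -P(x,y)·log₂P(x,y):
  X=0: 0.5231, 0.3565
  X=1: 0.3145, 0.5000
  X=2: 0.1241, 0.3145
Sum of the 6 terms: H(X,Y) = 2.1327 bits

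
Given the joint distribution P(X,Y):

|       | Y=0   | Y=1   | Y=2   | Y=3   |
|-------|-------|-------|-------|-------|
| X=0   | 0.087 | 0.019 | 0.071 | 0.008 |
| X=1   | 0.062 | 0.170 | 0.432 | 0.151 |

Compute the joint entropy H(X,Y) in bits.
2.3600 bits

H(X,Y) = -Σ_{x,y} P(x,y) log₂ P(x,y). Per-cell terms -P(x,y)·log₂P(x,y):
  X=0: 0.306487, 0.108639, 0.270939, 0.055726
  X=1: 0.248718, 0.434587, 0.523107, 0.411834
Sum of the 8 terms: H(X,Y) = 2.3600 bits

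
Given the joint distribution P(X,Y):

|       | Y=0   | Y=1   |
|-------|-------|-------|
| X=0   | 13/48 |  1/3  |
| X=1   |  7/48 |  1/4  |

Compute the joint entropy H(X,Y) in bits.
1.9438 bits

H(X,Y) = -Σ_{x,y} P(x,y) log₂ P(x,y). Per-cell terms -P(x,y)·log₂P(x,y):
  X=0: 0.5104, 0.5283
  X=1: 0.4051, 0.5000
Sum of the 4 terms: H(X,Y) = 1.9438 bits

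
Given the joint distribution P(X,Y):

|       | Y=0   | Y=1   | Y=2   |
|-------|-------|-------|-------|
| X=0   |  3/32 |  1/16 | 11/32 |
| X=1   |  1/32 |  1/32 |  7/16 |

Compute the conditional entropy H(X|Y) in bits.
0.9606 bits

H(X|Y) = H(X,Y) - H(Y)

H(X,Y) = -Σ_{x,y} P(x,y) log₂ P(x,y). Per-cell terms -P(x,y)·log₂P(x,y):
  X=0: 0.3202, 0.2500, 0.5296
  X=1: 0.1562, 0.1562, 0.5218
Sum of the 6 terms: H(X,Y) = 1.9340 bits

Marginal of Y (column sums):
  P(Y=0) = 3/32 + 1/32 = 1/8
  P(Y=1) = 1/16 + 1/32 = 3/32
  P(Y=2) = 11/32 + 7/16 = 25/32
H(Y) = -[(1/8)·log₂(1/8) + (3/32)·log₂(3/32) + (25/32)·log₂(25/32)]
  = 0.3750 + 0.3202 + 0.2782 = 0.9734 bits

H(X|Y) = H(X,Y) - H(Y) = 1.9340 - 0.9734 = 0.9606 bits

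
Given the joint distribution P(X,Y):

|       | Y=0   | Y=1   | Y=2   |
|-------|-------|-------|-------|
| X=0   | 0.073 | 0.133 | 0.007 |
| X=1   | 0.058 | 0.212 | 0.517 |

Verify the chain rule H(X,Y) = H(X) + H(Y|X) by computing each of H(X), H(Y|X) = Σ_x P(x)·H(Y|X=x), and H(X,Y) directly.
H(X) = 0.7472 bits, H(Y|X) = 1.1704 bits, H(X,Y) = 1.9176 bits

Marginal of X (row sums):
  P(X=0) = 0.073 + 0.133 + 0.007 = 0.213
  P(X=1) = 0.058 + 0.212 + 0.517 = 0.787
H(X) = -[0.213·log₂(0.213) + 0.787·log₂(0.787)]
  = 0.4752 + 0.2720 = 0.7472 bits

H(Y|X) = Σ_x P(x)·H(Y|X=x):
  X=0: P(X=0) = 0.213, P(Y|X=0) = (73/213, 133/213, 7/213) → H(Y|X=0) = 1.1156
  X=1: P(X=1) = 0.787, P(Y|X=1) = (58/787, 212/787, 517/787) → H(Y|X=1) = 1.1852
H(Y|X) = 0.213·1.1156 + 0.787·1.1852 = 1.1704 bits

H(X,Y) = -Σ_{x,y} P(x,y) log₂ P(x,y). Per-cell terms -P(x,y)·log₂P(x,y):
  X=0: 0.2756, 0.3871, 0.0501
  X=1: 0.2383, 0.4744, 0.4921
Sum of the 6 terms: H(X,Y) = 1.9176 bits

Chain rule check:
  H(X) + H(Y|X) = 0.7472 + 1.1704 = 1.9176 bits
  H(X,Y) = 1.9176 bits
✓ Chain rule verified.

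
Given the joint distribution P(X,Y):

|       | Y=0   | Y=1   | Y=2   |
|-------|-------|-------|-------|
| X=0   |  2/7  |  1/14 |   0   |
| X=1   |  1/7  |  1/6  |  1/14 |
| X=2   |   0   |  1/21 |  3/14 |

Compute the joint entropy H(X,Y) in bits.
2.5776 bits

H(X,Y) = -Σ_{x,y} P(x,y) log₂ P(x,y). Per-cell terms -P(x,y)·log₂P(x,y):
  X=0: 0.51639, 0.27195, 0.00000
  X=1: 0.40105, 0.43083, 0.27195
  X=2: 0.00000, 0.20916, 0.47623
  (cells with P = 0 contribute 0)
Sum of the 9 terms: H(X,Y) = 2.5776 bits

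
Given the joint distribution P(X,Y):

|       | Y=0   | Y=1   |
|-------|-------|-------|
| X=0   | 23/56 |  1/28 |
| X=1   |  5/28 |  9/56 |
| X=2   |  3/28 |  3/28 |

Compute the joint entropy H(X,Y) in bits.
2.2572 bits

H(X,Y) = -Σ_{x,y} P(x,y) log₂ P(x,y). Per-cell terms -P(x,y)·log₂P(x,y):
  X=0: 0.52727, 0.17169
  X=1: 0.44383, 0.42387
  X=2: 0.34526, 0.34526
Sum of the 6 terms: H(X,Y) = 2.2572 bits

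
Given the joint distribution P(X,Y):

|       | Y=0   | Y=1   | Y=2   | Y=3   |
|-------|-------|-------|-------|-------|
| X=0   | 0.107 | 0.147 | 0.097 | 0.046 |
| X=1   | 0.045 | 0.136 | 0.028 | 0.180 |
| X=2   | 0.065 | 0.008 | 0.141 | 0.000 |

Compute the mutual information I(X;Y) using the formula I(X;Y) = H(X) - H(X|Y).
0.3491 bits

I(X;Y) = H(X) - H(X|Y)

Marginal of X (row sums):
  P(X=0) = 0.107 + 0.147 + 0.097 + 0.046 = 0.397
  P(X=1) = 0.045 + 0.136 + 0.028 + 0.180 = 0.389
  P(X=2) = 0.065 + 0.008 + 0.141 + 0.000 = 0.214
H(X) = -[0.397·log₂(0.397) + 0.389·log₂(0.389) + 0.214·log₂(0.214)]
  = 0.52912 + 0.52988 + 0.47600 = 1.53500 bits

Marginal of Y (column sums):
  P(Y=0) = 0.107 + 0.045 + 0.065 = 0.217
  P(Y=1) = 0.147 + 0.136 + 0.008 = 0.291
  P(Y=2) = 0.097 + 0.028 + 0.141 = 0.266
  P(Y=3) = 0.046 + 0.180 + 0.000 = 0.226
H(X|Y) = Σ_y P(y)·H(X|Y=y):
  Y=0: P(Y=0) = 0.217, P(X|Y=0) = (107/217, 45/217, 65/217) → H(X|Y=0) = 1.49462
  Y=1: P(Y=1) = 0.291, P(X|Y=1) = (49/97, 136/291, 8/291) → H(X|Y=1) = 1.15310
  Y=2: P(Y=2) = 0.266, P(X|Y=2) = (97/266, 2/19, 141/266) → H(X|Y=2) = 1.35801
  Y=3: P(Y=3) = 0.226, P(X|Y=3) = (23/113, 90/113, 0) → H(X|Y=3) = 0.72895
H(X|Y) = 0.217·1.49462 + 0.291·1.15310 + 0.266·1.35801 + 0.226·0.72895 = 1.18586 bits

I(X;Y) = H(X) - H(X|Y) = 1.53500 - 1.18586 = 0.3491 bits

Cross-check via I(X;Y) = H(X) + H(Y) - H(X,Y): computing H(Y) from the column sums and H(X,Y) from the 12 cells in the same way gives H(Y) = 1.98966 bits and H(X,Y) = 3.17552 bits, so
I(X;Y) = 1.53500 + 1.98966 - 3.17552 = 0.3491 bits ✓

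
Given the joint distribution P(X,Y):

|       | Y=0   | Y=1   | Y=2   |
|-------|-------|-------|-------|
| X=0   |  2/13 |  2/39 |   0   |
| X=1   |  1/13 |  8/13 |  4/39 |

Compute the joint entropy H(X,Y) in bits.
1.6879 bits

H(X,Y) = -Σ_{x,y} P(x,y) log₂ P(x,y). Per-cell terms -P(x,y)·log₂P(x,y):
  X=0: 0.4155, 0.2198, 0.0000
  X=1: 0.2846, 0.4310, 0.3370
  (cells with P = 0 contribute 0)
Sum of the 6 terms: H(X,Y) = 1.6879 bits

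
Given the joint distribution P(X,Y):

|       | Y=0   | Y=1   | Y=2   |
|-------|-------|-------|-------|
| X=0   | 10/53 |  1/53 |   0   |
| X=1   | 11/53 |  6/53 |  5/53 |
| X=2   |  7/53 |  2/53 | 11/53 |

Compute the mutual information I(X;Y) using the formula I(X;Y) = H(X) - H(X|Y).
0.2253 bits

I(X;Y) = H(X) - H(X|Y)

Marginal of X (row sums):
  P(X=0) = 10/53 + 1/53 + 0 = 11/53
  P(X=1) = 11/53 + 6/53 + 5/53 = 22/53
  P(X=2) = 7/53 + 2/53 + 11/53 = 20/53
H(X) = -[(11/53)·log₂(11/53) + (22/53)·log₂(22/53) + (20/53)·log₂(20/53)]
  = 0.4708 + 0.5265 + 0.5306 = 1.5279 bits

Marginal of Y (column sums):
  P(Y=0) = 10/53 + 11/53 + 7/53 = 28/53
  P(Y=1) = 1/53 + 6/53 + 2/53 = 9/53
  P(Y=2) = 0 + 5/53 + 11/53 = 16/53
H(X|Y) = Σ_y P(y)·H(X|Y=y):
  Y=0: P(Y=0) = 28/53, P(X|Y=0) = (5/14, 11/28, 1/4) → H(X|Y=0) = 1.5601
  Y=1: P(Y=1) = 9/53, P(X|Y=1) = (1/9, 2/3, 2/9) → H(X|Y=1) = 1.2244
  Y=2: P(Y=2) = 16/53, P(X|Y=2) = (0, 5/16, 11/16) → H(X|Y=2) = 0.8960
H(X|Y) = (28/53)·1.5601 + (9/53)·1.2244 + (16/53)·0.8960 = 1.3026 bits

I(X;Y) = H(X) - H(X|Y) = 1.5279 - 1.3026 = 0.2253 bits

Cross-check via I(X;Y) = H(X) + H(Y) - H(X,Y): computing H(Y) from the column sums and H(X,Y) from the 9 cells in the same way gives H(Y) = 1.4423 bits and H(X,Y) = 2.7449 bits, so
I(X;Y) = 1.5279 + 1.4423 - 2.7449 = 0.2253 bits ✓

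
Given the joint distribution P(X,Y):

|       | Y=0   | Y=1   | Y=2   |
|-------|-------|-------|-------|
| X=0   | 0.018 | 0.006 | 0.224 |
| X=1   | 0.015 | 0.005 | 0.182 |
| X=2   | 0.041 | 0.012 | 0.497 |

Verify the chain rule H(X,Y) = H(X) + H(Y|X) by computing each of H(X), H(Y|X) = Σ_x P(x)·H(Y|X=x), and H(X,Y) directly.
H(X) = 1.4394 bits, H(Y|X) = 0.5360 bits, H(X,Y) = 1.9754 bits

Marginal of X (row sums):
  P(X=0) = 0.018 + 0.006 + 0.224 = 0.248
  P(X=1) = 0.015 + 0.005 + 0.182 = 0.202
  P(X=2) = 0.041 + 0.012 + 0.497 = 0.550
H(X) = -[0.248·log₂(0.248) + 0.202·log₂(0.202) + 0.550·log₂(0.550)]
  = 0.4989 + 0.4661 + 0.4744 = 1.4394 bits

H(Y|X) = Σ_x P(x)·H(Y|X=x):
  X=0: P(X=0) = 0.248, P(Y|X=0) = (9/124, 3/124, 28/31) → H(Y|X=0) = 0.5372
  X=1: P(X=1) = 0.202, P(Y|X=1) = (15/202, 5/202, 91/101) → H(Y|X=1) = 0.5462
  X=2: P(X=2) = 0.550, P(Y|X=2) = (41/550, 6/275, 497/550) → H(Y|X=2) = 0.5317
H(Y|X) = 0.248·0.5372 + 0.202·0.5462 + 0.550·0.5317 = 0.5360 bits

H(X,Y) = -Σ_{x,y} P(x,y) log₂ P(x,y). Per-cell terms -P(x,y)·log₂P(x,y):
  X=0: 0.1043, 0.0443, 0.4835
  X=1: 0.0909, 0.0382, 0.4474
  X=2: 0.1889, 0.0766, 0.5013
Sum of the 9 terms: H(X,Y) = 1.9754 bits

Chain rule check:
  H(X) + H(Y|X) = 1.4394 + 0.5360 = 1.9754 bits
  H(X,Y) = 1.9754 bits
✓ Chain rule verified.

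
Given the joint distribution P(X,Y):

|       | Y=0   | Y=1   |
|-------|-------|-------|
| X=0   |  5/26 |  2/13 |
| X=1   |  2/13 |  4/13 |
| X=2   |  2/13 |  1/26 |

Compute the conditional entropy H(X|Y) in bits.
1.4078 bits

H(X|Y) = H(X,Y) - H(Y)

H(X,Y) = -Σ_{x,y} P(x,y) log₂ P(x,y). Per-cell terms -P(x,y)·log₂P(x,y):
  X=0: 0.45741, 0.41545
  X=1: 0.41545, 0.52321
  X=2: 0.41545, 0.18079
Sum of the 6 terms: H(X,Y) = 2.4078 bits

Marginal of Y (column sums):
  P(Y=0) = 5/26 + 2/13 + 2/13 = 1/2
  P(Y=1) = 2/13 + 4/13 + 1/26 = 1/2
H(Y) = -[(1/2)·log₂(1/2) + (1/2)·log₂(1/2)]
  = 0.50000 + 0.50000 = 1.0000 bits

H(X|Y) = H(X,Y) - H(Y) = 2.4078 - 1.0000 = 1.4078 bits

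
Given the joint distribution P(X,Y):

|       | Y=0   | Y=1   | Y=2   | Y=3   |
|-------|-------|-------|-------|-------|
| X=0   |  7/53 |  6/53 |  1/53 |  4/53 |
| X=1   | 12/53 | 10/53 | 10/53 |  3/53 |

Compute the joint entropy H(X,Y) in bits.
2.7586 bits

H(X,Y) = -Σ_{x,y} P(x,y) log₂ P(x,y). Per-cell terms -P(x,y)·log₂P(x,y):
  X=0: 0.38574, 0.35581, 0.10807, 0.28135
  X=1: 0.48520, 0.45396, 0.45396, 0.23451
Sum of the 8 terms: H(X,Y) = 2.7586 bits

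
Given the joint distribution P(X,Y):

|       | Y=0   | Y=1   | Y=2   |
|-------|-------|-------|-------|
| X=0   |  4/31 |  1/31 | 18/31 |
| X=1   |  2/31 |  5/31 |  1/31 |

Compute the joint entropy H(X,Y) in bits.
1.8359 bits

H(X,Y) = -Σ_{x,y} P(x,y) log₂ P(x,y). Per-cell terms -P(x,y)·log₂P(x,y):
  X=0: 0.3812, 0.1598, 0.4554
  X=1: 0.2551, 0.4246, 0.1598
Sum of the 6 terms: H(X,Y) = 1.8359 bits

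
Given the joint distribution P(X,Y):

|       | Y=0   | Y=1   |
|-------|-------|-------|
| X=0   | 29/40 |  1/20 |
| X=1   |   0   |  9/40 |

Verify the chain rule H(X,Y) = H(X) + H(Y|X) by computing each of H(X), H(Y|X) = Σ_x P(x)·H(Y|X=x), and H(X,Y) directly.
H(X) = 0.7692 bits, H(Y|X) = 0.2675 bits, H(X,Y) = 1.0367 bits

Marginal of X (row sums):
  P(X=0) = 29/40 + 1/20 = 31/40
  P(X=1) = 0 + 9/40 = 9/40
H(X) = -[(31/40)·log₂(31/40) + (9/40)·log₂(9/40)]
  = 0.2850 + 0.4842 = 0.7692 bits

H(Y|X) = Σ_x P(x)·H(Y|X=x):
  X=0: P(X=0) = 31/40, P(Y|X=0) = (29/31, 2/31) → H(Y|X=0) = 0.3451
  X=1: P(X=1) = 9/40, P(Y|X=1) = (0, 1) → H(Y|X=1) = 0.0000
H(Y|X) = (31/40)·0.3451 + (9/40)·0.0000 = 0.2675 bits

H(X,Y) = -Σ_{x,y} P(x,y) log₂ P(x,y). Per-cell terms -P(x,y)·log₂P(x,y):
  X=0: 0.3364, 0.2161
  X=1: 0.0000, 0.4842
  (cells with P = 0 contribute 0)
Sum of the 4 terms: H(X,Y) = 1.0367 bits

Chain rule check:
  H(X) + H(Y|X) = 0.7692 + 0.2675 = 1.0367 bits
  H(X,Y) = 1.0367 bits
✓ Chain rule verified.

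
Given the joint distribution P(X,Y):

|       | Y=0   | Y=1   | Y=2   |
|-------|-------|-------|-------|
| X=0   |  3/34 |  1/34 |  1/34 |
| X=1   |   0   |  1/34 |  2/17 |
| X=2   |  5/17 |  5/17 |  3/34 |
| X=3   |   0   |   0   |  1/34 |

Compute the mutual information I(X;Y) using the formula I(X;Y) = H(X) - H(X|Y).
0.2943 bits

I(X;Y) = H(X) - H(X|Y)

Marginal of X (row sums):
  P(X=0) = 3/34 + 1/34 + 1/34 = 5/34
  P(X=1) = 0 + 1/34 + 2/17 = 5/34
  P(X=2) = 5/17 + 5/17 + 3/34 = 23/34
  P(X=3) = 0 + 0 + 1/34 = 1/34
H(X) = -[(5/34)·log₂(5/34) + (5/34)·log₂(5/34) + (23/34)·log₂(23/34) + (1/34)·log₂(1/34)]
  = 0.4067 + 0.4067 + 0.3815 + 0.1496 = 1.3445 bits

Marginal of Y (column sums):
  P(Y=0) = 3/34 + 0 + 5/17 + 0 = 13/34
  P(Y=1) = 1/34 + 1/34 + 5/17 + 0 = 6/17
  P(Y=2) = 1/34 + 2/17 + 3/34 + 1/34 = 9/34
H(X|Y) = Σ_y P(y)·H(X|Y=y):
  Y=0: P(Y=0) = 13/34, P(X|Y=0) = (3/13, 0, 10/13, 0) → H(X|Y=0) = 0.7793
  Y=1: P(Y=1) = 6/17, P(X|Y=1) = (1/12, 1/12, 5/6, 0) → H(X|Y=1) = 0.8167
  Y=2: P(Y=2) = 9/34, P(X|Y=2) = (1/9, 4/9, 1/3, 1/9) → H(X|Y=2) = 1.7527
H(X|Y) = (13/34)·0.7793 + (6/17)·0.8167 + (9/34)·1.7527 = 1.0502 bits

I(X;Y) = H(X) - H(X|Y) = 1.3445 - 1.0502 = 0.2943 bits

Cross-check via I(X;Y) = H(X) + H(Y) - H(X,Y): computing H(Y) from the column sums and H(X,Y) from the 12 cells in the same way gives H(Y) = 1.5682 bits and H(X,Y) = 2.6184 bits, so
I(X;Y) = 1.3445 + 1.5682 - 2.6184 = 0.2943 bits ✓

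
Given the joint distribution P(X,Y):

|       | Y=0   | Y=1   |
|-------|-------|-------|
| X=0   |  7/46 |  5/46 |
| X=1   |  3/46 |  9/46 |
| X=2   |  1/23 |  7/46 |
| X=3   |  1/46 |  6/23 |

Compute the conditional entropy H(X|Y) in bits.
1.8555 bits

H(X|Y) = H(X,Y) - H(Y)

H(X,Y) = -Σ_{x,y} P(x,y) log₂ P(x,y). Per-cell terms -P(x,y)·log₂P(x,y):
  X=0: 0.4133, 0.3480
  X=1: 0.2569, 0.4605
  X=2: 0.1967, 0.4133
  X=3: 0.1201, 0.5057
Sum of the 8 terms: H(X,Y) = 2.7145 bits

Marginal of Y (column sums):
  P(Y=0) = 7/46 + 3/46 + 1/23 + 1/46 = 13/46
  P(Y=1) = 5/46 + 9/46 + 7/46 + 6/23 = 33/46
H(Y) = -[(13/46)·log₂(13/46) + (33/46)·log₂(33/46)]
  = 0.5152 + 0.3438 = 0.8590 bits

H(X|Y) = H(X,Y) - H(Y) = 2.7145 - 0.8590 = 1.8555 bits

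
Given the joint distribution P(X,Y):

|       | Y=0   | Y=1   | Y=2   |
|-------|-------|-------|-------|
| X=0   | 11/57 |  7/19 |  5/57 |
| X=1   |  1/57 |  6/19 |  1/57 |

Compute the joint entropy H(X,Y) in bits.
2.0266 bits

H(X,Y) = -Σ_{x,y} P(x,y) log₂ P(x,y). Per-cell terms -P(x,y)·log₂P(x,y):
  X=0: 0.45804, 0.53074, 0.30798
  X=1: 0.10233, 0.52515, 0.10233
Sum of the 6 terms: H(X,Y) = 2.0266 bits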